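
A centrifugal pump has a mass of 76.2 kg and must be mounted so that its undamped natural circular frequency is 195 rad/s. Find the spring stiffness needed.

2900000 N/m

k = m·ω_n² = 76.2 × 195.0² = 76.2 × 38020 = 2898000 N/m.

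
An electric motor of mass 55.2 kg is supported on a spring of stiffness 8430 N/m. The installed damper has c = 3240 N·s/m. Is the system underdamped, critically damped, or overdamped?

c_c = 2√(k·m) = 1364 N·s/m; ζ = c/c_c = 3240/1364 = 2.37.
Since ζ > 1 the system is overdamped.

overdamped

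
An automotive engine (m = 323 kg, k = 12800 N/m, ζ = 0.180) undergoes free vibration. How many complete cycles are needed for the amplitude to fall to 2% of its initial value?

Logarithmic decrement δ = 2πζ/√(1 − ζ²) = 2π × 0.1800/√(1 − 0.0324) = 1.150.
x_n/x₀ = e^(−nδ) ≤ 0.02; take ln: n ≥ ln(1/0.02)/δ = 3.912/1.150 = 3.402.
So 4 complete cycles are required.

4 cycles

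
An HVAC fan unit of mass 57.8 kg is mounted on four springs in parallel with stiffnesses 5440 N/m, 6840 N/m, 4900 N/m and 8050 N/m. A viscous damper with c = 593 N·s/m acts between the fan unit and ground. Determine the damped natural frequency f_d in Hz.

Parallel springs add: k_eq = 5440 + 6840 + 4900 + 8050 = 25230 N/m.
ω_n = √(k_eq/m) = √(25230/57.8) = 20.89 rad/s.
Critical damping c_c = 2√(k_eq·m) = 2√(25230 × 57.8) = 2415 N·s/m, so ζ = c/c_c = 593/2415 = 0.2455.
ω_d = ω_n√(1 − ζ²) = 20.89 × √(1 − 0.0603) = 20.25 rad/s.
f_d = ω_d/(2π) = 3.223 Hz.

3.22 Hz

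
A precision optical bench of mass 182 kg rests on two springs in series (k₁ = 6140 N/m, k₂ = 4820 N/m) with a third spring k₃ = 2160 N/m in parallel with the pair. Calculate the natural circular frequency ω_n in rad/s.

Series pair: k_s = k₁k₂/(k₁+k₂) = (6140)(4820)/(6140 + 4820) = 2700 N/m. In parallel with k₃: k_eq = 2700 + 2160 = 4860 N/m.
ω_n = √(k_eq/m) = √(4860/182) = √26.70 = 5.168 rad/s.

5.17 rad/s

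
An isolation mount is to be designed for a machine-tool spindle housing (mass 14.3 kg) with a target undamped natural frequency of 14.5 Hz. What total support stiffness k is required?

119000 N/m

ω_n = 2πf_n = 2π × 14.5 = 91.11 rad/s.
k = m·ω_n² = 14.3 × 91.11² = 14.3 × 8300 = 118700 N/m.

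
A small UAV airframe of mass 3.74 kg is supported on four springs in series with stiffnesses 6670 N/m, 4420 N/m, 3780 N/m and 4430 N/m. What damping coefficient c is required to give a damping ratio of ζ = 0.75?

Series springs: 1/k_eq = 1/6670 + 1/4420 + 1/3780 + 1/4430 = 0.0008665, so k_eq = 1154 N/m.
c_c = 2√(k_eq·m) = 2√(1154 × 3.74) = 131.4 N·s/m.
c = ζ·c_c = 0.75 × 131.4 = 98.55 N·s/m.

98.5 N·s/m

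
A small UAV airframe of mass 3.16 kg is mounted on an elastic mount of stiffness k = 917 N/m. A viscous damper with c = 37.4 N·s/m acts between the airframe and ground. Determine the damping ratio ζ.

ω_n = √(k/m) = √(917.0/3.16) = 17.03 rad/s.
Critical damping c_c = 2√(k·m) = 2√(917.0 × 3.16) = 107.7 N·s/m, so ζ = c/c_c = 37.4/107.7 = 0.3474.

0.347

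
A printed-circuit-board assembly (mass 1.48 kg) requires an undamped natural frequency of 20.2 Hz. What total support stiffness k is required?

ω_n = 2πf_n = 2π × 20.2 = 126.9 rad/s.
k = m·ω_n² = 1.48 × 126.9² = 1.48 × 16110 = 23840 N/m.

23800 N/m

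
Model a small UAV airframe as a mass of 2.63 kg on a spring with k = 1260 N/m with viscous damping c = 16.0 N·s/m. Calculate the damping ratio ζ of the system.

ω_n = √(k/m) = √(1260/2.63) = 21.89 rad/s.
Critical damping c_c = 2√(k·m) = 2√(1260 × 2.63) = 115.1 N·s/m, so ζ = c/c_c = 16.0/115.1 = 0.1390.

0.139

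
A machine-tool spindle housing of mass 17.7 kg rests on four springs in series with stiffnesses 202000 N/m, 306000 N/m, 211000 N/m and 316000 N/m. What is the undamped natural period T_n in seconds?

0.106 s

Series springs: 1/k_eq = 1/202000 + 1/306000 + 1/211000 + 1/316000 = 1.612×10^-5, so k_eq = 62030 N/m.
ω_n = √(k_eq/m) = √(62030/17.7) = √3504 = 59.20 rad/s.
T_n = 2π/ω_n = 6.283/59.20 = 0.1061 s.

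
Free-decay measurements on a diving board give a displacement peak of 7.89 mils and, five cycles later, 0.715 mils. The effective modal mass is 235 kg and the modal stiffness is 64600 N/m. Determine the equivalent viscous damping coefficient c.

594 N·s/m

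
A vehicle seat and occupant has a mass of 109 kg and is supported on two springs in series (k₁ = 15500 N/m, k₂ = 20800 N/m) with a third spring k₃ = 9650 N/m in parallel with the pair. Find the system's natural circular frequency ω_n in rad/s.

13.0 rad/s

Series pair: k_s = k₁k₂/(k₁+k₂) = (15500)(20800)/(15500 + 20800) = 8882 N/m. In parallel with k₃: k_eq = 8882 + 9650 = 18530 N/m.
ω_n = √(k_eq/m) = √(18530/109) = √170.0 = 13.04 rad/s.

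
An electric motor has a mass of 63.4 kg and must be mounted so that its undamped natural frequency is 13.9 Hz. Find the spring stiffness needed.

484000 N/m

ω_n = 2πf_n = 2π × 13.9 = 87.34 rad/s.
k = m·ω_n² = 63.4 × 87.34² = 63.4 × 7628 = 483600 N/m.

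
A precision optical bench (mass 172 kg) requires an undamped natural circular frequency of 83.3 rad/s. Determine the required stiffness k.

1190000 N/m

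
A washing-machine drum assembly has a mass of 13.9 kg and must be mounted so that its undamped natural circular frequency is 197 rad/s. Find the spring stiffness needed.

539000 N/m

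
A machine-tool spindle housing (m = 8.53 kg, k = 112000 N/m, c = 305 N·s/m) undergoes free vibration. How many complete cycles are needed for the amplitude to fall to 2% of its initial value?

4 cycles

ζ = c/(2√(km)) = 305/(2√(112000 × 8.53)) = 305/1955 = 0.1560.
Logarithmic decrement δ = 2πζ/√(1 − ζ²) = 2π × 0.1560/√(1 − 0.0243) = 0.9925.
x_n/x₀ = e^(−nδ) ≤ 0.02; take ln: n ≥ ln(1/0.02)/δ = 3.912/0.9925 = 3.942.
So 4 complete cycles are required.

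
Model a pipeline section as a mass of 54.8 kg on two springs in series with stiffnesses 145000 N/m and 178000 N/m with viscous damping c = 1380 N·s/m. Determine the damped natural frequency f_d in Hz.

Series springs: 1/k_eq = 1/145000 + 1/178000 = 1.251×10^-5, so k_eq = 79910 N/m.
ω_n = √(k_eq/m) = √(79910/54.8) = 38.19 rad/s.
Critical damping c_c = 2√(k_eq·m) = 2√(79910 × 54.8) = 4185 N·s/m, so ζ = c/c_c = 1380/4185 = 0.3297.
ω_d = ω_n√(1 − ζ²) = 38.19 × √(1 − 0.109) = 36.05 rad/s.
f_d = ω_d/(2π) = 5.738 Hz.

5.74 Hz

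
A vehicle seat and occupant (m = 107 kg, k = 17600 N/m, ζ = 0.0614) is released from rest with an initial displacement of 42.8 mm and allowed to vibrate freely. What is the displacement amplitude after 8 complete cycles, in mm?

Logarithmic decrement δ = 2πζ/√(1 − ζ²) = 2π × 0.06140/√(1 − 0.00377) = 0.3865.
After n cycles, x_n/x₀ = e^(−nδ), so x_8 = 42.8 × e^(−8 × 0.3865) = 42.8 × 0.04540 = 1.943 mm.

1.94 mm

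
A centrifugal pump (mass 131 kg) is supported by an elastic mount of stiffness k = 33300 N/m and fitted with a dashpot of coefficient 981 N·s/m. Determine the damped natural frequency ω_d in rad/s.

15.5 rad/s

ω_n = √(k/m) = √(33300/131) = 15.94 rad/s.
Critical damping c_c = 2√(k·m) = 2√(33300 × 131) = 4177 N·s/m, so ζ = c/c_c = 981/4177 = 0.2348.
ω_d = ω_n√(1 − ζ²) = 15.94 × √(1 − 0.0552) = 15.50 rad/s.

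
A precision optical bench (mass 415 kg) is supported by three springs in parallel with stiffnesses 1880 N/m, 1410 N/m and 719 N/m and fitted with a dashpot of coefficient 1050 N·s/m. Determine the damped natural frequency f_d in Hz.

0.452 Hz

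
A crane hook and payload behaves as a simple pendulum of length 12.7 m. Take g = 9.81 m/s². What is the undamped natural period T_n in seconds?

For a simple pendulum ω_n = √(g/L) = √(9.81/12.7) = √0.7724 = 0.8789 rad/s.
T_n = 2π/ω_n = 6.283/0.8789 = 7.149 s.

7.15 s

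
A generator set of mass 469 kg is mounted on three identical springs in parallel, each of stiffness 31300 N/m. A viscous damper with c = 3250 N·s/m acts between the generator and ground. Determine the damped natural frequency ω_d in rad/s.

Parallel springs add: k_eq = 3 × 31300 = 93900 N/m.
ω_n = √(k_eq/m) = √(93900/469) = 14.15 rad/s.
Critical damping c_c = 2√(k_eq·m) = 2√(93900 × 469) = 13270 N·s/m, so ζ = c/c_c = 3250/13270 = 0.2449.
ω_d = ω_n√(1 − ζ²) = 14.15 × √(1 − 0.0600) = 13.72 rad/s.

13.7 rad/s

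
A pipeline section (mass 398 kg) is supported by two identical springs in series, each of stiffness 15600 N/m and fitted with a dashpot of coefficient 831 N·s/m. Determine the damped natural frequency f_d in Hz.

Series springs: 1/k_eq = 2/15600, so k_eq = 15600/2 = 7800 N/m.
ω_n = √(k_eq/m) = √(7800/398) = 4.427 rad/s.
Critical damping c_c = 2√(k_eq·m) = 2√(7800 × 398) = 3524 N·s/m, so ζ = c/c_c = 831/3524 = 0.2358.
ω_d = ω_n√(1 − ζ²) = 4.427 × √(1 − 0.0556) = 4.302 rad/s.
f_d = ω_d/(2π) = 0.6847 Hz.

0.685 Hz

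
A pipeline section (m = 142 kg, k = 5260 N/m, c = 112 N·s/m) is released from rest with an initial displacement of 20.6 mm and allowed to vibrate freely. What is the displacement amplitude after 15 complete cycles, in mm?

ζ = c/(2√(km)) = 112/(2√(5260 × 142)) = 112/1728 = 0.06480.
Logarithmic decrement δ = 2πζ/√(1 − ζ²) = 2π × 0.06480/√(1 − 0.00420) = 0.4080.
After n cycles, x_n/x₀ = e^(−nδ), so x_15 = 20.6 × e^(−15 × 0.4080) = 20.6 × 0.002199 = 0.04530 mm.

0.0453 mm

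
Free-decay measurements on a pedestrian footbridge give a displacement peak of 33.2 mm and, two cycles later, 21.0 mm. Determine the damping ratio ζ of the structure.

Logarithmic decrement δ = (1/n)·ln(x₀/x_n) = (1/2)·ln(33.2/21.0) = (1/2)·ln(1.581) = 0.2290.
ζ = δ/√(4π² + δ²) = 0.2290/√(39.48 + 0.0524) = 0.2290/6.287 = 0.03642.

0.0364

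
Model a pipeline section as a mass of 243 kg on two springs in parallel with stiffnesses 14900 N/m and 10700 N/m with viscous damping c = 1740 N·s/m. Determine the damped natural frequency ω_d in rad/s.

9.62 rad/s

Parallel springs add: k_eq = 14900 + 10700 = 25600 N/m.
ω_n = √(k_eq/m) = √(25600/243) = 10.26 rad/s.
Critical damping c_c = 2√(k_eq·m) = 2√(25600 × 243) = 4988 N·s/m, so ζ = c/c_c = 1740/4988 = 0.3488.
ω_d = ω_n√(1 − ζ²) = 10.26 × √(1 − 0.122) = 9.619 rad/s.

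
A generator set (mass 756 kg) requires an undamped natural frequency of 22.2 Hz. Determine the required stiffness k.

ω_n = 2πf_n = 2π × 22.2 = 139.5 rad/s.
k = m·ω_n² = 756 × 139.5² = 756 × 19460 = 14710000 N/m.

14700000 N/m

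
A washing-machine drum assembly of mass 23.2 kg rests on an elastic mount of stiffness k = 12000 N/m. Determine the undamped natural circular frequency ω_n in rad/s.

22.7 rad/s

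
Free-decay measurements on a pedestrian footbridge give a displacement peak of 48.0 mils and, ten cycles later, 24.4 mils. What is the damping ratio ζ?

Logarithmic decrement δ = (1/n)·ln(x₀/x_n) = (1/10)·ln(48.0/24.4) = (1/10)·ln(1.967) = 0.06766.
ζ = δ/√(4π² + δ²) = 0.06766/√(39.48 + 0.00458) = 0.06766/6.284 = 0.01077.

0.0108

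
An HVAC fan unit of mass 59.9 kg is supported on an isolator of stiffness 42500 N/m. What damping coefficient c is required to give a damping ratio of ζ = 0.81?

2580 N·s/m

c_c = 2√(k·m) = 2√(42500 × 59.9) = 3191 N·s/m.
c = ζ·c_c = 0.81 × 3191 = 2585 N·s/m.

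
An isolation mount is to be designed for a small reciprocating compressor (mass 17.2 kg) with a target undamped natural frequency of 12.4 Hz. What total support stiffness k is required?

ω_n = 2πf_n = 2π × 12.4 = 77.91 rad/s.
k = m·ω_n² = 17.2 × 77.91² = 17.2 × 6070 = 104400 N/m.

104000 N/m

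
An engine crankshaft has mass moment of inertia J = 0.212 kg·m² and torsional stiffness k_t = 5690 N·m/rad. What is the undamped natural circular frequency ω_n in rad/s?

164 rad/s

ω_n = √(k_t/J) = √(5690/0.212) = √26840 = 163.8 rad/s.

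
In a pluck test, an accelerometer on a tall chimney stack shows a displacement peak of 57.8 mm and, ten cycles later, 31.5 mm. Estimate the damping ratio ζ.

Logarithmic decrement δ = (1/n)·ln(x₀/x_n) = (1/10)·ln(57.8/31.5) = (1/10)·ln(1.835) = 0.06070.
ζ = δ/√(4π² + δ²) = 0.06070/√(39.48 + 0.00368) = 0.06070/6.283 = 0.009660.

0.00966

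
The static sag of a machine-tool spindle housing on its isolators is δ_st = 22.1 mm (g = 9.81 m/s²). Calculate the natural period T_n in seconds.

0.298 s

ω_n = √(g/δ_st) = √(9.81/0.0221) = √443.9 = 21.07 rad/s.
T_n = 2π/ω_n = 6.283/21.07 = 0.2982 s.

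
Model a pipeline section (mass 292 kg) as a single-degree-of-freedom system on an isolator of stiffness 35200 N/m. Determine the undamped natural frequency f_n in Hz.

1.75 Hz

ω_n = √(k/m) = √(35200/292) = √120.5 = 10.98 rad/s.
f_n = ω_n/(2π) = 10.98/6.283 = 1.747 Hz.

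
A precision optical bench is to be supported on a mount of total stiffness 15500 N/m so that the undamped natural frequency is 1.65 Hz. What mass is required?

ω_n = 2πf_n = 2π × 1.65 = 10.37 rad/s.
m = k/ω_n² = 15500/10.37² = 15500/107.5 = 144.2 kg.

144 kg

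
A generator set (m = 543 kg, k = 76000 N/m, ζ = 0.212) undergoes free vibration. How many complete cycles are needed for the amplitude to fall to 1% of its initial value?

Logarithmic decrement δ = 2πζ/√(1 − ζ²) = 2π × 0.2120/√(1 − 0.0449) = 1.363.
x_n/x₀ = e^(−nδ) ≤ 0.01; take ln: n ≥ ln(1/0.01)/δ = 4.605/1.363 = 3.379.
So 4 complete cycles are required.

4 cycles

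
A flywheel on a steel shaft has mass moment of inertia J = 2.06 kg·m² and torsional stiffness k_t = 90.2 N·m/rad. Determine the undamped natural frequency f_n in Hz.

1.05 Hz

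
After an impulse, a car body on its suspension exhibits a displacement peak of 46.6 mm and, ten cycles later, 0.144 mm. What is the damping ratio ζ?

Logarithmic decrement δ = (1/n)·ln(x₀/x_n) = (1/10)·ln(46.6/0.144) = (1/10)·ln(323.6) = 0.5780.
ζ = δ/√(4π² + δ²) = 0.5780/√(39.48 + 0.334) = 0.5780/6.310 = 0.09160.

0.0916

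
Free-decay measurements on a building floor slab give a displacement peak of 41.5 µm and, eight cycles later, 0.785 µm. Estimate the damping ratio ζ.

Logarithmic decrement δ = (1/n)·ln(x₀/x_n) = (1/8)·ln(41.5/0.785) = (1/8)·ln(52.87) = 0.4960.
ζ = δ/√(4π² + δ²) = 0.4960/√(39.48 + 0.246) = 0.4960/6.303 = 0.07869.

0.0787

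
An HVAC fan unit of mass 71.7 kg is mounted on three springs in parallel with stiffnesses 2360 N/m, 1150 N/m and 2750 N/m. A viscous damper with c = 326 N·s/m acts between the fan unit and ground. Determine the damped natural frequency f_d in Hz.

Parallel springs add: k_eq = 2360 + 1150 + 2750 = 6260 N/m.
ω_n = √(k_eq/m) = √(6260/71.7) = 9.344 rad/s.
Critical damping c_c = 2√(k_eq·m) = 2√(6260 × 71.7) = 1340 N·s/m, so ζ = c/c_c = 326/1340 = 0.2433.
ω_d = ω_n√(1 − ζ²) = 9.344 × √(1 − 0.0592) = 9.063 rad/s.
f_d = ω_d/(2π) = 1.442 Hz.

1.44 Hz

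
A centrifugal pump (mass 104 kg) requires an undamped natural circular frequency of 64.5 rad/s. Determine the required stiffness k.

k = m·ω_n² = 104 × 64.50² = 104 × 4160 = 432700 N/m.

433000 N/m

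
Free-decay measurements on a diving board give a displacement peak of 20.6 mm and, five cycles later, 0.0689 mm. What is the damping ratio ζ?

Logarithmic decrement δ = (1/n)·ln(x₀/x_n) = (1/5)·ln(20.6/0.0689) = (1/5)·ln(299.0) = 1.140.
ζ = δ/√(4π² + δ²) = 1.140/√(39.48 + 1.30) = 1.140/6.386 = 0.1785.

0.179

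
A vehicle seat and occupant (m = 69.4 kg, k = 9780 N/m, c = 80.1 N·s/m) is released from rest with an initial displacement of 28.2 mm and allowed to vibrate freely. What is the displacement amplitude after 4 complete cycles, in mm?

8.30 mm

ζ = c/(2√(km)) = 80.1/(2√(9780 × 69.4)) = 80.1/1648 = 0.04861.
Logarithmic decrement δ = 2πζ/√(1 − ζ²) = 2π × 0.04861/√(1 − 0.00236) = 0.3058.
After n cycles, x_n/x₀ = e^(−nδ), so x_4 = 28.2 × e^(−4 × 0.3058) = 28.2 × 0.2943 = 8.299 mm.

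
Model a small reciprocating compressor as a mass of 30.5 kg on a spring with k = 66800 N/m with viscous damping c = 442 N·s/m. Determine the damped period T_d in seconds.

0.136 s

ω_n = √(k/m) = √(66800/30.5) = 46.80 rad/s.
Critical damping c_c = 2√(k·m) = 2√(66800 × 30.5) = 2855 N·s/m, so ζ = c/c_c = 442/2855 = 0.1548.
ω_d = ω_n√(1 − ζ²) = 46.80 × √(1 − 0.0240) = 46.23 rad/s.
T_d = 2π/ω_d = 0.1359 s.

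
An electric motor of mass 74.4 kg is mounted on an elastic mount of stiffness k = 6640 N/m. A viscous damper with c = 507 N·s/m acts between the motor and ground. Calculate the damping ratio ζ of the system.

0.361

ω_n = √(k/m) = √(6640/74.4) = 9.447 rad/s.
Critical damping c_c = 2√(k·m) = 2√(6640 × 74.4) = 1406 N·s/m, so ζ = c/c_c = 507/1406 = 0.3607.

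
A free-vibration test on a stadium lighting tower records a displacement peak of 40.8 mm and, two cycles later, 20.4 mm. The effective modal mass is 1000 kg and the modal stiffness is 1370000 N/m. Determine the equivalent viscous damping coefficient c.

4080 N·s/m

Logarithmic decrement δ = (1/n)·ln(x₀/x_n) = (1/2)·ln(40.8/20.4) = (1/2)·ln(2.000) = 0.3466.
ζ = δ/√(4π² + δ²) = 0.3466/√(39.48 + 0.120) = 0.3466/6.293 = 0.05508.
c = ζ · 2√(km) = 0.05508 × 2√(1370000 × 1000) = 0.05508 × 74030 = 4077 N·s/m.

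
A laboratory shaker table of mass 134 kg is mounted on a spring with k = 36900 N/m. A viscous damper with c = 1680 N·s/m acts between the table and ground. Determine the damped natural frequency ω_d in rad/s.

15.4 rad/s

ω_n = √(k/m) = √(36900/134) = 16.59 rad/s.
Critical damping c_c = 2√(k·m) = 2√(36900 × 134) = 4447 N·s/m, so ζ = c/c_c = 1680/4447 = 0.3778.
ω_d = ω_n√(1 − ζ²) = 16.59 × √(1 − 0.143) = 15.36 rad/s.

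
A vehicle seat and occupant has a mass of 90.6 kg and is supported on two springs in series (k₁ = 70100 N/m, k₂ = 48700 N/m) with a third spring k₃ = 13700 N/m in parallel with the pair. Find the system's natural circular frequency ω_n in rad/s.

21.6 rad/s

Series pair: k_s = k₁k₂/(k₁+k₂) = (70100)(48700)/(70100 + 48700) = 28740 N/m. In parallel with k₃: k_eq = 28740 + 13700 = 42440 N/m.
ω_n = √(k_eq/m) = √(42440/90.6) = √468.4 = 21.64 rad/s.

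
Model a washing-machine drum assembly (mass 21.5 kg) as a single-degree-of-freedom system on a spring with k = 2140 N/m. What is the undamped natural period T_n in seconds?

ω_n = √(k/m) = √(2140/21.5) = √99.53 = 9.977 rad/s.
T_n = 2π/ω_n = 6.283/9.977 = 0.6298 s.

0.630 s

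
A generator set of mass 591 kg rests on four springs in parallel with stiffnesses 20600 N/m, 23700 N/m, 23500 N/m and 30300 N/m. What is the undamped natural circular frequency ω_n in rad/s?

12.9 rad/s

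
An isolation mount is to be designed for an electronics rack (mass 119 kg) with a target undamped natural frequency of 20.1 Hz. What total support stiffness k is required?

1900000 N/m

ω_n = 2πf_n = 2π × 20.1 = 126.3 rad/s.
k = m·ω_n² = 119 × 126.3² = 119 × 15950 = 1898000 N/m.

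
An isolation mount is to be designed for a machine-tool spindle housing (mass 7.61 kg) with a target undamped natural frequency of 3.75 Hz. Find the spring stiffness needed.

4220 N/m

ω_n = 2πf_n = 2π × 3.75 = 23.56 rad/s.
k = m·ω_n² = 7.61 × 23.56² = 7.61 × 555.2 = 4225 N/m.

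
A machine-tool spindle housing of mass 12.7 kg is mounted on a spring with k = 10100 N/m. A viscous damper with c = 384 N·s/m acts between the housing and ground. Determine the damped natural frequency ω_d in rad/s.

23.8 rad/s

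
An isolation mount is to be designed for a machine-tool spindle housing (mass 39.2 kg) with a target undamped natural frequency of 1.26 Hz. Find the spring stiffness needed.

ω_n = 2πf_n = 2π × 1.26 = 7.917 rad/s.
k = m·ω_n² = 39.2 × 7.917² = 39.2 × 62.68 = 2457 N/m.

2460 N/m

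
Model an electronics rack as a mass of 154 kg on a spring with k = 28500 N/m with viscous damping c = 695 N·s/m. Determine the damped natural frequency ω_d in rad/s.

ω_n = √(k/m) = √(28500/154) = 13.60 rad/s.
Critical damping c_c = 2√(k·m) = 2√(28500 × 154) = 4190 N·s/m, so ζ = c/c_c = 695/4190 = 0.1659.
ω_d = ω_n√(1 − ζ²) = 13.60 × √(1 − 0.0275) = 13.42 rad/s.

13.4 rad/s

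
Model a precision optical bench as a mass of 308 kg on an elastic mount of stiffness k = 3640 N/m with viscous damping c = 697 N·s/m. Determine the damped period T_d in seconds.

1.94 s

ω_n = √(k/m) = √(3640/308) = 3.438 rad/s.
Critical damping c_c = 2√(k·m) = 2√(3640 × 308) = 2118 N·s/m, so ζ = c/c_c = 697/2118 = 0.3291.
ω_d = ω_n√(1 − ζ²) = 3.438 × √(1 − 0.108) = 3.246 rad/s.
T_d = 2π/ω_d = 1.936 s.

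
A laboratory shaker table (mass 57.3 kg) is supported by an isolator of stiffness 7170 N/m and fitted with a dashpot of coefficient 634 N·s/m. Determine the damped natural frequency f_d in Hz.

1.55 Hz

ω_n = √(k/m) = √(7170/57.3) = 11.19 rad/s.
Critical damping c_c = 2√(k·m) = 2√(7170 × 57.3) = 1282 N·s/m, so ζ = c/c_c = 634/1282 = 0.4946.
ω_d = ω_n√(1 − ζ²) = 11.19 × √(1 − 0.245) = 9.722 rad/s.
f_d = ω_d/(2π) = 1.547 Hz.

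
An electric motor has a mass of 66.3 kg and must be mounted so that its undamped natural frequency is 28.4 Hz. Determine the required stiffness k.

ω_n = 2πf_n = 2π × 28.4 = 178.4 rad/s.
k = m·ω_n² = 66.3 × 178.4² = 66.3 × 31840 = 2111000 N/m.

2110000 N/m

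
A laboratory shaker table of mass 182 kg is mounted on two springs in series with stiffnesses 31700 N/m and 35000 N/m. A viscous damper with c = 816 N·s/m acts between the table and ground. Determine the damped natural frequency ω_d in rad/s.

9.29 rad/s

Series springs: 1/k_eq = 1/31700 + 1/35000 = 6.012×10^-5, so k_eq = 16630 N/m.
ω_n = √(k_eq/m) = √(16630/182) = 9.560 rad/s.
Critical damping c_c = 2√(k_eq·m) = 2√(16630 × 182) = 3480 N·s/m, so ζ = c/c_c = 816/3480 = 0.2345.
ω_d = ω_n√(1 − ζ²) = 9.560 × √(1 − 0.0550) = 9.294 rad/s.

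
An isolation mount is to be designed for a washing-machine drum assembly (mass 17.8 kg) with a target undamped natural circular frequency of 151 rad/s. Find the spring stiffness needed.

406000 N/m

k = m·ω_n² = 17.8 × 151.0² = 17.8 × 22800 = 405900 N/m.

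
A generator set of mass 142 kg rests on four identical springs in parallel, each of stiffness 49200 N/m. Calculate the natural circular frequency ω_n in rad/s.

37.2 rad/s

Parallel springs add: k_eq = 4 × 49200 = 196800 N/m.
ω_n = √(k_eq/m) = √(196800/142) = √1386 = 37.23 rad/s.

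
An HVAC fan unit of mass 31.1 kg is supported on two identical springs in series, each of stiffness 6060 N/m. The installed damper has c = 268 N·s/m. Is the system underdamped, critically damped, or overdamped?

underdamped

Series springs: 1/k_eq = 2/6060, so k_eq = 6060/2 = 3030 N/m.
c_c = 2√(k_eq·m) = 613.9 N·s/m; ζ = c/c_c = 268/613.9 = 0.437.
Since ζ < 1 the system is underdamped.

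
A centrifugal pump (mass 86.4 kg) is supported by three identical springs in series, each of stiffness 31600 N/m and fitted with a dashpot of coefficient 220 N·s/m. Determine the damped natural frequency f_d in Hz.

Series springs: 1/k_eq = 3/31600, so k_eq = 31600/3 = 10530 N/m.
ω_n = √(k_eq/m) = √(10530/86.4) = 11.04 rad/s.
Critical damping c_c = 2√(k_eq·m) = 2√(10530 × 86.4) = 1908 N·s/m, so ζ = c/c_c = 220/1908 = 0.1153.
ω_d = ω_n√(1 − ζ²) = 11.04 × √(1 − 0.0133) = 10.97 rad/s.
f_d = ω_d/(2π) = 1.746 Hz.

1.75 Hz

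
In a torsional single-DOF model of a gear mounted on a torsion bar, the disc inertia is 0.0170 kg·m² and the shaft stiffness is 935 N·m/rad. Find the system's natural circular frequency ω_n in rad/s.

235 rad/s

ω_n = √(k_t/J) = √(935/0.0170) = √55000 = 234.5 rad/s.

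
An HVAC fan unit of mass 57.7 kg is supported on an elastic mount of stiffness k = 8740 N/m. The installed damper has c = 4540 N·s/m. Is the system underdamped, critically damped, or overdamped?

overdamped

c_c = 2√(k·m) = 1420 N·s/m; ζ = c/c_c = 4540/1420 = 3.20.
Since ζ > 1 the system is overdamped.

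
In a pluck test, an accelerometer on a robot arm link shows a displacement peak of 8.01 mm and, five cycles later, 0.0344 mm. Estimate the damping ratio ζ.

Logarithmic decrement δ = (1/n)·ln(x₀/x_n) = (1/5)·ln(8.01/0.0344) = (1/5)·ln(232.8) = 1.090.
ζ = δ/√(4π² + δ²) = 1.090/√(39.48 + 1.19) = 1.090/6.377 = 0.1709.

0.171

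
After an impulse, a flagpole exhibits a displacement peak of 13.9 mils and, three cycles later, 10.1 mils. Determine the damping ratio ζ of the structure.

Logarithmic decrement δ = (1/n)·ln(x₀/x_n) = (1/3)·ln(13.9/10.1) = (1/3)·ln(1.376) = 0.1065.
ζ = δ/√(4π² + δ²) = 0.1065/√(39.48 + 0.0113) = 0.1065/6.284 = 0.01694.

0.0169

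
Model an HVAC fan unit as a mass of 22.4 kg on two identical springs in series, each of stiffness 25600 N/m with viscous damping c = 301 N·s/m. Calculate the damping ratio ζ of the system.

Series springs: 1/k_eq = 2/25600, so k_eq = 25600/2 = 12800 N/m.
ω_n = √(k_eq/m) = √(12800/22.4) = 23.90 rad/s.
Critical damping c_c = 2√(k_eq·m) = 2√(12800 × 22.4) = 1071 N·s/m, so ζ = c/c_c = 301/1071 = 0.2811.

0.281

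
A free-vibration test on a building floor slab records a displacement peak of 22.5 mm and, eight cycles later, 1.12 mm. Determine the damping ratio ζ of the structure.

Logarithmic decrement δ = (1/n)·ln(x₀/x_n) = (1/8)·ln(22.5/1.12) = (1/8)·ln(20.09) = 0.3750.
ζ = δ/√(4π² + δ²) = 0.3750/√(39.48 + 0.141) = 0.3750/6.294 = 0.05958.

0.0596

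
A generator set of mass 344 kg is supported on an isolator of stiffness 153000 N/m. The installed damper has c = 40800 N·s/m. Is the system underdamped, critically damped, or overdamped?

overdamped

c_c = 2√(k·m) = 14510 N·s/m; ζ = c/c_c = 40800/14510 = 2.81.
Since ζ > 1 the system is overdamped.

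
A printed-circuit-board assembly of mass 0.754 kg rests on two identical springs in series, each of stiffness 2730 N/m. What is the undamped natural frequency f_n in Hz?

Series springs: 1/k_eq = 2/2730, so k_eq = 2730/2 = 1365 N/m.
ω_n = √(k_eq/m) = √(1365/0.754) = √1810 = 42.55 rad/s.
f_n = ω_n/(2π) = 42.55/6.283 = 6.772 Hz.

6.77 Hz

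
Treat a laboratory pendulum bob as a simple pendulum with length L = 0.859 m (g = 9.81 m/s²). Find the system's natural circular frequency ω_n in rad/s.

3.38 rad/s

For a simple pendulum ω_n = √(g/L) = √(9.81/0.859) = √11.42 = 3.379 rad/s.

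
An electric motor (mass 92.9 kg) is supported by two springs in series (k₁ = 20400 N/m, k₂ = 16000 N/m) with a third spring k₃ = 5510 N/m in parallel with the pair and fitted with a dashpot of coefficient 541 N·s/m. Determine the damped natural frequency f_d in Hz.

1.93 Hz

Series pair: k_s = k₁k₂/(k₁+k₂) = (20400)(16000)/(20400 + 16000) = 8967 N/m. In parallel with k₃: k_eq = 8967 + 5510 = 14480 N/m.
ω_n = √(k_eq/m) = √(14480/92.9) = 12.48 rad/s.
Critical damping c_c = 2√(k_eq·m) = 2√(14480 × 92.9) = 2319 N·s/m, so ζ = c/c_c = 541/2319 = 0.2332.
ω_d = ω_n√(1 − ζ²) = 12.48 × √(1 − 0.0544) = 12.14 rad/s.
f_d = ω_d/(2π) = 1.932 Hz.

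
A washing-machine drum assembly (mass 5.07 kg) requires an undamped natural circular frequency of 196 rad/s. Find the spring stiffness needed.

k = m·ω_n² = 5.07 × 196.0² = 5.07 × 38420 = 194800 N/m.

195000 N/m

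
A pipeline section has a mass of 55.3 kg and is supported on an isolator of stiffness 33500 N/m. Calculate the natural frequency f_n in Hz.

ω_n = √(k/m) = √(33500/55.3) = √605.8 = 24.61 rad/s.
f_n = ω_n/(2π) = 24.61/6.283 = 3.917 Hz.

3.92 Hz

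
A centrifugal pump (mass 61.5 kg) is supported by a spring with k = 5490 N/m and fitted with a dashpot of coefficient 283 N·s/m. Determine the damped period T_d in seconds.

ω_n = √(k/m) = √(5490/61.5) = 9.448 rad/s.
Critical damping c_c = 2√(k·m) = 2√(5490 × 61.5) = 1162 N·s/m, so ζ = c/c_c = 283/1162 = 0.2435.
ω_d = ω_n√(1 − ζ²) = 9.448 × √(1 − 0.0593) = 9.164 rad/s.
T_d = 2π/ω_d = 0.6857 s.

0.686 s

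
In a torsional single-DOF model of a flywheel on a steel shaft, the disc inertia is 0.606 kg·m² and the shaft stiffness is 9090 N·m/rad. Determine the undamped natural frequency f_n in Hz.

19.5 Hz

ω_n = √(k_t/J) = √(9090/0.606) = √15000 = 122.5 rad/s.
f_n = ω_n/(2π) = 122.5/6.283 = 19.49 Hz.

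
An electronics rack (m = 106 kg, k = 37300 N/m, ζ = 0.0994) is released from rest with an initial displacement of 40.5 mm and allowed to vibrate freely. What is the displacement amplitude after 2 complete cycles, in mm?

11.5 mm

Logarithmic decrement δ = 2πζ/√(1 − ζ²) = 2π × 0.09940/√(1 − 0.00988) = 0.6277.
After n cycles, x_n/x₀ = e^(−nδ), so x_2 = 40.5 × e^(−2 × 0.6277) = 40.5 × 0.2850 = 11.54 mm.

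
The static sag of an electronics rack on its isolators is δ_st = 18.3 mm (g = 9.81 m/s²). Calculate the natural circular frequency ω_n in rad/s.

23.2 rad/s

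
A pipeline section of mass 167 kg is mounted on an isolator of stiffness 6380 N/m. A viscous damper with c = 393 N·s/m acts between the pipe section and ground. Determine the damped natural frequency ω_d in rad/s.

ω_n = √(k/m) = √(6380/167) = 6.181 rad/s.
Critical damping c_c = 2√(k·m) = 2√(6380 × 167) = 2064 N·s/m, so ζ = c/c_c = 393/2064 = 0.1904.
ω_d = ω_n√(1 − ζ²) = 6.181 × √(1 − 0.0362) = 6.068 rad/s.

6.07 rad/s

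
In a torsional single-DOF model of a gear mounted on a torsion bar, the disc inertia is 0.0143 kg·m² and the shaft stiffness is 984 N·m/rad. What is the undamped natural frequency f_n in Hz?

ω_n = √(k_t/J) = √(984/0.0143) = √68810 = 262.3 rad/s.
f_n = ω_n/(2π) = 262.3/6.283 = 41.75 Hz.

41.7 Hz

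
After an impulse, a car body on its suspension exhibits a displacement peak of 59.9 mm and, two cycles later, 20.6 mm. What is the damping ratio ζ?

0.0846

Logarithmic decrement δ = (1/n)·ln(x₀/x_n) = (1/2)·ln(59.9/20.6) = (1/2)·ln(2.908) = 0.5337.
ζ = δ/√(4π² + δ²) = 0.5337/√(39.48 + 0.285) = 0.5337/6.306 = 0.08464.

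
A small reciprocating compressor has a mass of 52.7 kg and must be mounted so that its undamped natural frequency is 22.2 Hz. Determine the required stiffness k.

1030000 N/m

ω_n = 2πf_n = 2π × 22.2 = 139.5 rad/s.
k = m·ω_n² = 52.7 × 139.5² = 52.7 × 19460 = 1025000 N/m.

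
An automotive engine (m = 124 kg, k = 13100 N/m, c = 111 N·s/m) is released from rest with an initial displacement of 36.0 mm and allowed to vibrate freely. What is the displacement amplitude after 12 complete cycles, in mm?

1.35 mm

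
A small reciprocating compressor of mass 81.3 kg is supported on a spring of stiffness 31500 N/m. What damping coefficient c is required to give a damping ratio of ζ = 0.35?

1120 N·s/m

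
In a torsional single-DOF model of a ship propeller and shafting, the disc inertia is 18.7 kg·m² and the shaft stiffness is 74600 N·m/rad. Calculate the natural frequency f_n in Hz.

10.1 Hz

ω_n = √(k_t/J) = √(74600/18.7) = √3989 = 63.16 rad/s.
f_n = ω_n/(2π) = 63.16/6.283 = 10.05 Hz.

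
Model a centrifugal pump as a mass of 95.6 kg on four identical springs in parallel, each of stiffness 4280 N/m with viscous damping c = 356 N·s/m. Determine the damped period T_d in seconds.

0.474 s

Parallel springs add: k_eq = 4 × 4280 = 17120 N/m.
ω_n = √(k_eq/m) = √(17120/95.6) = 13.38 rad/s.
Critical damping c_c = 2√(k_eq·m) = 2√(17120 × 95.6) = 2559 N·s/m, so ζ = c/c_c = 356/2559 = 0.1391.
ω_d = ω_n√(1 − ζ²) = 13.38 × √(1 − 0.0194) = 13.25 rad/s.
T_d = 2π/ω_d = 0.4741 s.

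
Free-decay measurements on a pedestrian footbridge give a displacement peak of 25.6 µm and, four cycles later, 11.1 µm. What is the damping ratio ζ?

Logarithmic decrement δ = (1/n)·ln(x₀/x_n) = (1/4)·ln(25.6/11.1) = (1/4)·ln(2.306) = 0.2089.
ζ = δ/√(4π² + δ²) = 0.2089/√(39.48 + 0.0436) = 0.2089/6.287 = 0.03323.

0.0332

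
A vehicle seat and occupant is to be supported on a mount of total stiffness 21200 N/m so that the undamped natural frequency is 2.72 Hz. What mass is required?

72.6 kg

ω_n = 2πf_n = 2π × 2.72 = 17.09 rad/s.
m = k/ω_n² = 21200/17.09² = 21200/292.1 = 72.58 kg.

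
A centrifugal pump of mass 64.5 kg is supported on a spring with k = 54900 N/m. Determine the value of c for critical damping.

c_c = 2√(k·m) = 2√(54900 × 64.5) = 2 × 1882 = 3764 N·s/m.

3760 N·s/m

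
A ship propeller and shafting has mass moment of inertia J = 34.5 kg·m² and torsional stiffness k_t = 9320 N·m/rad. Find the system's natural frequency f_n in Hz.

2.62 Hz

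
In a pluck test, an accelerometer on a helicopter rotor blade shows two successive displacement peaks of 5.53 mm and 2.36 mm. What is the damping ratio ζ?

0.134

Logarithmic decrement δ = (1/n)·ln(x₀/x_n) = (1/1)·ln(5.53/2.36) = (1/1)·ln(2.343) = 0.8515.
ζ = δ/√(4π² + δ²) = 0.8515/√(39.48 + 0.725) = 0.8515/6.341 = 0.1343.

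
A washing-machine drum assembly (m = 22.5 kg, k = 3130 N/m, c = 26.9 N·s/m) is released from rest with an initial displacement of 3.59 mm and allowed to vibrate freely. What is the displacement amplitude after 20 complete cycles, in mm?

0.00610 mm

ζ = c/(2√(km)) = 26.9/(2√(3130 × 22.5)) = 26.9/530.8 = 0.05068.
Logarithmic decrement δ = 2πζ/√(1 − ζ²) = 2π × 0.05068/√(1 − 0.00257) = 0.3189.
After n cycles, x_n/x₀ = e^(−nδ), so x_20 = 3.59 × e^(−20 × 0.3189) = 3.59 × 0.001700 = 0.006103 mm.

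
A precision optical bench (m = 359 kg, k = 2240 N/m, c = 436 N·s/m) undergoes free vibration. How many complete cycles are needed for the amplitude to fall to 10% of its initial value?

ζ = c/(2√(km)) = 436/(2√(2240 × 359)) = 436/1793 = 0.2431.
Logarithmic decrement δ = 2πζ/√(1 − ζ²) = 2π × 0.2431/√(1 − 0.0591) = 1.575.
x_n/x₀ = e^(−nδ) ≤ 0.1; take ln: n ≥ ln(1/0.1)/δ = 2.303/1.575 = 1.462.
So 2 complete cycles are required.

2 cycles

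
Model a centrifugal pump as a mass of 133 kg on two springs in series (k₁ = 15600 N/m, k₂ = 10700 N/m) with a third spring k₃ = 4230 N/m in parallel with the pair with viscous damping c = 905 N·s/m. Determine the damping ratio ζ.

Series pair: k_s = k₁k₂/(k₁+k₂) = (15600)(10700)/(15600 + 10700) = 6347 N/m. In parallel with k₃: k_eq = 6347 + 4230 = 10580 N/m.
ω_n = √(k_eq/m) = √(10580/133) = 8.918 rad/s.
Critical damping c_c = 2√(k_eq·m) = 2√(10580 × 133) = 2372 N·s/m, so ζ = c/c_c = 905/2372 = 0.3815.

0.382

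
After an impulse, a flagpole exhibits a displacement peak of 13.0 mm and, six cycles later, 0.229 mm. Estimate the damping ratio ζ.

0.107

Logarithmic decrement δ = (1/n)·ln(x₀/x_n) = (1/6)·ln(13.0/0.229) = (1/6)·ln(56.77) = 0.6732.
ζ = δ/√(4π² + δ²) = 0.6732/√(39.48 + 0.453) = 0.6732/6.319 = 0.1065.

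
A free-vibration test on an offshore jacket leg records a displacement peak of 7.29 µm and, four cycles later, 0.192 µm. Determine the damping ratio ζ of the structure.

Logarithmic decrement δ = (1/n)·ln(x₀/x_n) = (1/4)·ln(7.29/0.192) = (1/4)·ln(37.97) = 0.9092.
ζ = δ/√(4π² + δ²) = 0.9092/√(39.48 + 0.827) = 0.9092/6.349 = 0.1432.

0.143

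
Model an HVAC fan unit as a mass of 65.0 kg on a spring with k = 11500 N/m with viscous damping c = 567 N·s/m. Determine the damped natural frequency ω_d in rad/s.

12.6 rad/s

ω_n = √(k/m) = √(11500/65.0) = 13.30 rad/s.
Critical damping c_c = 2√(k·m) = 2√(11500 × 65.0) = 1729 N·s/m, so ζ = c/c_c = 567/1729 = 0.3279.
ω_d = ω_n√(1 − ζ²) = 13.30 × √(1 − 0.108) = 12.57 rad/s.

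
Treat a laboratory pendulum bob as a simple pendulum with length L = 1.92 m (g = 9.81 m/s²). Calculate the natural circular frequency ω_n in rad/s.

2.26 rad/s

For a simple pendulum ω_n = √(g/L) = √(9.81/1.92) = √5.109 = 2.260 rad/s.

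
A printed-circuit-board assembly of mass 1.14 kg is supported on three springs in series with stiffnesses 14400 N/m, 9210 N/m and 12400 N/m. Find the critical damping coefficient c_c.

133 N·s/m

Series springs: 1/k_eq = 1/14400 + 1/9210 + 1/12400 = 0.0002587, so k_eq = 3866 N/m.
c_c = 2√(k_eq·m) = 2√(3866 × 1.14) = 2 × 66.39 = 132.8 N·s/m.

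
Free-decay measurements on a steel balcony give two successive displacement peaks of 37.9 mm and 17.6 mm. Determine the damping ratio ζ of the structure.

Logarithmic decrement δ = (1/n)·ln(x₀/x_n) = (1/1)·ln(37.9/17.6) = (1/1)·ln(2.153) = 0.7671.
ζ = δ/√(4π² + δ²) = 0.7671/√(39.48 + 0.588) = 0.7671/6.330 = 0.1212.

0.121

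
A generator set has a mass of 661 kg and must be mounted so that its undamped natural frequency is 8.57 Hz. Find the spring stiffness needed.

ω_n = 2πf_n = 2π × 8.57 = 53.85 rad/s.
k = m·ω_n² = 661 × 53.85² = 661 × 2899 = 1917000 N/m.

1920000 N/m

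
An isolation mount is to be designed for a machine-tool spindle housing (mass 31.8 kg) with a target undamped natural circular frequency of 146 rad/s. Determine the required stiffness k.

k = m·ω_n² = 31.8 × 146.0² = 31.8 × 21320 = 677800 N/m.

678000 N/m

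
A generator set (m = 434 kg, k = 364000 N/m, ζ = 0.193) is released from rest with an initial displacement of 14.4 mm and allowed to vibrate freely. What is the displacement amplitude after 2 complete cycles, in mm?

1.22 mm

Logarithmic decrement δ = 2πζ/√(1 − ζ²) = 2π × 0.1930/√(1 − 0.0372) = 1.236.
After n cycles, x_n/x₀ = e^(−nδ), so x_2 = 14.4 × e^(−2 × 1.236) = 14.4 × 0.08443 = 1.216 mm.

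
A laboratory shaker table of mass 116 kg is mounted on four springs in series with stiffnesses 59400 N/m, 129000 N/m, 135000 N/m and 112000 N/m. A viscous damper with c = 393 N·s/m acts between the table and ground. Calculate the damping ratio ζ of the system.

Series springs: 1/k_eq = 1/59400 + 1/129000 + 1/135000 + 1/112000 = 4.092×10^-5, so k_eq = 24440 N/m.
ω_n = √(k_eq/m) = √(24440/116) = 14.51 rad/s.
Critical damping c_c = 2√(k_eq·m) = 2√(24440 × 116) = 3367 N·s/m, so ζ = c/c_c = 393/3367 = 0.1167.

0.117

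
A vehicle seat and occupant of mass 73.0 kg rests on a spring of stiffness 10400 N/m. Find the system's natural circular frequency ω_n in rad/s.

11.9 rad/s

ω_n = √(k/m) = √(10400/73.0) = √142.5 = 11.94 rad/s.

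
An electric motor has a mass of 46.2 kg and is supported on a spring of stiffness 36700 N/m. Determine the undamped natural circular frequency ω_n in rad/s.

28.2 rad/s

ω_n = √(k/m) = √(36700/46.2) = √794.4 = 28.18 rad/s.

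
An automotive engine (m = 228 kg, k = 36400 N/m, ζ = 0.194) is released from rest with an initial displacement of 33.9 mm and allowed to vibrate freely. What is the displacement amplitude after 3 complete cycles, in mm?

0.815 mm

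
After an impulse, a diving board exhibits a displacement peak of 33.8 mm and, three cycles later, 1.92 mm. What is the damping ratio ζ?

0.150

Logarithmic decrement δ = (1/n)·ln(x₀/x_n) = (1/3)·ln(33.8/1.92) = (1/3)·ln(17.60) = 0.9560.
ζ = δ/√(4π² + δ²) = 0.9560/√(39.48 + 0.914) = 0.9560/6.356 = 0.1504.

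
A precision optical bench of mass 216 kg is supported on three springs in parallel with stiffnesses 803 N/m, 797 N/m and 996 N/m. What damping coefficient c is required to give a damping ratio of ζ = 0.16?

Parallel springs add: k_eq = 803 + 797 + 996 = 2596 N/m.
c_c = 2√(k_eq·m) = 2√(2596 × 216) = 1498 N·s/m.
c = ζ·c_c = 0.16 × 1498 = 239.6 N·s/m.

240 N·s/m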